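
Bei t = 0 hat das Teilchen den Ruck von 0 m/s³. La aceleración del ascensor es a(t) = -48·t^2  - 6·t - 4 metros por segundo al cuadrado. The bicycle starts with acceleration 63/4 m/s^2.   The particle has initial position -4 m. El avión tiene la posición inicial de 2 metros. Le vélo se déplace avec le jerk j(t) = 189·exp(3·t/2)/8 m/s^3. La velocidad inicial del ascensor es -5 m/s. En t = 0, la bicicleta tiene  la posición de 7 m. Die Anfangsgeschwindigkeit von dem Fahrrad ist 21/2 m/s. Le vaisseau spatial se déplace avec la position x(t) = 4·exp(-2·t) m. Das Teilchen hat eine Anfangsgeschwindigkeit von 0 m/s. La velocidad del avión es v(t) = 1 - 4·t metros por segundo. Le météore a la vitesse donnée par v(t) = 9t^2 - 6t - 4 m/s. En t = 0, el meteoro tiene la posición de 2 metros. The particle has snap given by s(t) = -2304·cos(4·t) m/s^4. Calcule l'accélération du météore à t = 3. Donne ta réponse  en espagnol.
Para resolver esto, necesitamos tomar 1 derivada de nuestra ecuación de la velocidad v(t) = 9·t^2 - 6·t - 4. Tomando d/dt de v(t), encontramos a(t) = 18·t - 6. Tenemos la aceleración a(t) = 18·t - 6. Sustituyendo t = 3: a(3) = 48.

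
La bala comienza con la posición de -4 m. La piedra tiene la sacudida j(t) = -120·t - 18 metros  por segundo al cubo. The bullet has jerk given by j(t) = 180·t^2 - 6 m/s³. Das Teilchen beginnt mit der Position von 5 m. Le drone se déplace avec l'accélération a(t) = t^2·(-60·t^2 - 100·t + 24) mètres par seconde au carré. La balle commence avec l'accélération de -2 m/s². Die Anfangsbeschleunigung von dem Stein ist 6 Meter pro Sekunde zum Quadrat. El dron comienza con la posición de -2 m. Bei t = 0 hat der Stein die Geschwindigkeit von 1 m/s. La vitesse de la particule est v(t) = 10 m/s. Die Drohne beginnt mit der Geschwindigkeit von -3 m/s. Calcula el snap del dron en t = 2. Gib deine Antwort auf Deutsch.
Ausgehend von der Beschleunigung a(t) = t^2·(-60·t^2 - 100·t + 24), nehmen wir 2 Ableitungen. Mit d/dt von a(t) finden wir j(t) = t^2·(-120·t - 100) + 2·t·(-60·t^2 - 100·t + 24). Durch Ableiten von dem Ruck erhalten wir den Snap: s(t) = -240·t^2 + 4·t·(-120·t - 100) - 200·t + 48. Mit s(t) = -240·t^2 + 4·t·(-120·t - 100) - 200·t + 48 und Einsetzen von t = 2, finden wir s = -4032.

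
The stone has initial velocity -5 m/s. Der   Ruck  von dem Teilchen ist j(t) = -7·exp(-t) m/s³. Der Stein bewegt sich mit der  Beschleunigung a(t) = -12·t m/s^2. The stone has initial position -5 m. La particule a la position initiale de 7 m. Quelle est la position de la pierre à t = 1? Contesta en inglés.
We must find the integral of our acceleration equation a(t) = -12·t 2 times. The antiderivative of acceleration is velocity. Using v(0) = -5, we get v(t) = -6·t^2 - 5. Taking ∫v(t)dt and applying x(0) = -5, we find x(t) = -2·t^3 - 5·t - 5. We have position x(t) = -2·t^3 - 5·t - 5. Substituting t = 1: x(1) = -12.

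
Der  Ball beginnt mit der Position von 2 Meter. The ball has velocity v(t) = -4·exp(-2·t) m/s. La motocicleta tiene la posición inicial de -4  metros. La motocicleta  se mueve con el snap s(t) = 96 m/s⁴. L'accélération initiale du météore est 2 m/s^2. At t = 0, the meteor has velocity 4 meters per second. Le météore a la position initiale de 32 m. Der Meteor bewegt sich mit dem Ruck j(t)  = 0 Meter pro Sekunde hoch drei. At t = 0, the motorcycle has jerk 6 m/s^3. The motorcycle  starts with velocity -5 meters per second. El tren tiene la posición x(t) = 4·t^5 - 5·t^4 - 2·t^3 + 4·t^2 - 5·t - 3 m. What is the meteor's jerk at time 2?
We have jerk j(t) = 0. Substituting t = 2: j(2) = 0.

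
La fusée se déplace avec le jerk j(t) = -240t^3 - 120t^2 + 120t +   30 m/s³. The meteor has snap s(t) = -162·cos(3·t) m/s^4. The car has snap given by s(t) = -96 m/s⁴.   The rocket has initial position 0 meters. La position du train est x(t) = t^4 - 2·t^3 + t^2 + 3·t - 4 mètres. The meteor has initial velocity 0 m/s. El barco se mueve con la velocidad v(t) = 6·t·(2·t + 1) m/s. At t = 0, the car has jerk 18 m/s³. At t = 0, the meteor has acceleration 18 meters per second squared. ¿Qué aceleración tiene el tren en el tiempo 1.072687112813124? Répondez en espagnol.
Debemos derivar nuestra ecuación de la posición x(t) = t^4 - 2·t^3 + t^2 + 3·t - 4 2 veces. Tomando d/dt de x(t), encontramos v(t) = 4·t^3 - 6·t^2 + 2·t + 3. Derivando la velocidad, obtenemos la aceleración: a(t) = 12·t^2 - 12·t + 2. Tenemos la aceleración a(t) = 12·t^2 - 12·t + 2. Sustituyendo t = 1.072687112813124: a(1.072687112813124) = 2.93564635018678.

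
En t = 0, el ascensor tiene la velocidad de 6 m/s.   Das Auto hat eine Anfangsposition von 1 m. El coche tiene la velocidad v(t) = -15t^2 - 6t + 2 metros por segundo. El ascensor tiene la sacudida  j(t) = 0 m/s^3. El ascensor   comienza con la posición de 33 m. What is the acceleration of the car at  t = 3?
We must differentiate our velocity equation v(t) = -15·t^2 - 6·t + 2 1 time. Taking d/dt of v(t), we find a(t) = -30·t - 6. From the given acceleration equation a(t) = -30·t - 6, we substitute t = 3 to get a = -96.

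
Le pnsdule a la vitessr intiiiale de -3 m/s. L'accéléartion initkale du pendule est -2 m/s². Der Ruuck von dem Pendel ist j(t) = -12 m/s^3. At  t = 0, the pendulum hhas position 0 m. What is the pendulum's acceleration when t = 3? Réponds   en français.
Pour résoudre ceci, nous devons prendre 1 intégrale de notre équation du jerk j(t) = -12. La primitive du jerk, avec a(0) = -2, donne l'accélération: a(t) = -12·t - 2. De l'équation de l'accélération a(t) = -12·t - 2, nous substituons t = 3 pour obtenir a = -38.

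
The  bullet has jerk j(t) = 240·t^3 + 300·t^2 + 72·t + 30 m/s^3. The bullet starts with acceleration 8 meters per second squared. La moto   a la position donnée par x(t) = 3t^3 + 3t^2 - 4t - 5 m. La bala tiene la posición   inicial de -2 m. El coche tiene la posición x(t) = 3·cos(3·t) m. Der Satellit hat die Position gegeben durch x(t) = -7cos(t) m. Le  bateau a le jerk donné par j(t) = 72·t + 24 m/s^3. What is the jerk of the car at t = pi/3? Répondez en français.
Nous devons dériver notre équation de la position x(t) = 3·cos(3·t) 3 fois. En dérivant la position, nous obtenons la vitesse: v(t) = -9·sin(3·t). En dérivant la vitesse, nous obtenons l'accélération: a(t) = -27·cos(3·t). La dérivée de l'accélération donne le jerk: j(t) = 81·sin(3·t). En utilisant j(t) = 81·sin(3·t) et en substituant t = pi/3, nous trouvons j = 0.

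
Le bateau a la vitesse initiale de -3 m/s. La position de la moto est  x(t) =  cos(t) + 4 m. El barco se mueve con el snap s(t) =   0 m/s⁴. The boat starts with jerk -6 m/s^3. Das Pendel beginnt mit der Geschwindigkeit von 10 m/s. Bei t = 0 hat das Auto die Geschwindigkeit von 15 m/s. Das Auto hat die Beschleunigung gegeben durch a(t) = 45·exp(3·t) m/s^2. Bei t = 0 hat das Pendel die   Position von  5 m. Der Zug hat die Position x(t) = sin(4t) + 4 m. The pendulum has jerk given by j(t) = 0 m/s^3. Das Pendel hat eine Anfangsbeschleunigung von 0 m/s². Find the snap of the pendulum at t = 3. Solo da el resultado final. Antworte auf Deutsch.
Bei t = 3, s = 0.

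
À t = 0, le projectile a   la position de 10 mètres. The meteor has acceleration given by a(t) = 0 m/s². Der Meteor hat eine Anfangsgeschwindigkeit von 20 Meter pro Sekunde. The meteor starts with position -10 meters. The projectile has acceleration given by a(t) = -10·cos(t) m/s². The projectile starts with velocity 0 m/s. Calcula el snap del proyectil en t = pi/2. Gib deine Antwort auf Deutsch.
Wir müssen unsere Gleichung für die Beschleunigung a(t) = -10·cos(t) 2-mal ableiten. Mit d/dt von a(t) finden wir j(t) = 10·sin(t). Mit d/dt von j(t) finden wir s(t) = 10·cos(t). Mit s(t) = 10·cos(t) und Einsetzen von t = pi/2, finden wir s = 0.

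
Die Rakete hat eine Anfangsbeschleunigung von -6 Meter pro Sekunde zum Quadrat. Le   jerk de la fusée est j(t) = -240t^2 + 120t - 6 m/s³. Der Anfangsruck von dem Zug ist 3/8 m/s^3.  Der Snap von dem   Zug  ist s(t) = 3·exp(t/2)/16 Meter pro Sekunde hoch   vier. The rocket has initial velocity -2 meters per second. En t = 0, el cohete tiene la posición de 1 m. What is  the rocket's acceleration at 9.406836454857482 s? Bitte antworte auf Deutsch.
Um dies zu lösen, müssen wir 1 Stammfunktion unserer Gleichung für den Ruck j(t) = -240·t^2 + 120·t - 6 finden. Das Integral von dem Ruck, mit a(0) = -6, ergibt die Beschleunigung: a(t) = -80·t^3 + 60·t^2 - 6·t - 6. Mit a(t) = -80·t^3 + 60·t^2 - 6·t - 6 und Einsetzen von t = 9.406836454857482, finden wir a = -61344.9287542055.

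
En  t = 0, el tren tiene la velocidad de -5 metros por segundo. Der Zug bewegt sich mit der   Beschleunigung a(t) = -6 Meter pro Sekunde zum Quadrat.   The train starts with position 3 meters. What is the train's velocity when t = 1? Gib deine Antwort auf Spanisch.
Debemos encontrar la integral de nuestra ecuación de la aceleración a(t) = -6 1 vez. Tomando ∫a(t)dt y aplicando v(0) = -5, encontramos v(t) = -6·t - 5. De la ecuación de la velocidad v(t) = -6·t - 5, sustituimos t = 1 para obtener v = -11.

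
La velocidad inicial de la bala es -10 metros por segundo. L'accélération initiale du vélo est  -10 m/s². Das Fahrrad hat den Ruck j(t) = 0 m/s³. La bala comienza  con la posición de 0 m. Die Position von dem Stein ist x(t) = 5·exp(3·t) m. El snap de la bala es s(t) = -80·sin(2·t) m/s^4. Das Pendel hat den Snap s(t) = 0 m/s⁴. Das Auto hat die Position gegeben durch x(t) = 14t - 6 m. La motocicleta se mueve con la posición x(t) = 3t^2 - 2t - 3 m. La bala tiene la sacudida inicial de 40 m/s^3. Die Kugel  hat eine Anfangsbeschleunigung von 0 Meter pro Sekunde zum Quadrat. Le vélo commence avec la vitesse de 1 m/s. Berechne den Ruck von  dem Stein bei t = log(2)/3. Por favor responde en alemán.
Um dies zu lösen, müssen wir 3 Ableitungen unserer Gleichung für die Position x(t) = 5·exp(3·t) nehmen. Die Ableitung von der Position ergibt die Geschwindigkeit: v(t) = 15·exp(3·t). Mit d/dt von v(t) finden wir a(t) = 45·exp(3·t). Durch Ableiten von der Beschleunigung erhalten wir den Ruck: j(t) = 135·exp(3·t). Aus der Gleichung für den Ruck j(t) = 135·exp(3·t), setzen wir t = log(2)/3 ein und erhalten j = 270.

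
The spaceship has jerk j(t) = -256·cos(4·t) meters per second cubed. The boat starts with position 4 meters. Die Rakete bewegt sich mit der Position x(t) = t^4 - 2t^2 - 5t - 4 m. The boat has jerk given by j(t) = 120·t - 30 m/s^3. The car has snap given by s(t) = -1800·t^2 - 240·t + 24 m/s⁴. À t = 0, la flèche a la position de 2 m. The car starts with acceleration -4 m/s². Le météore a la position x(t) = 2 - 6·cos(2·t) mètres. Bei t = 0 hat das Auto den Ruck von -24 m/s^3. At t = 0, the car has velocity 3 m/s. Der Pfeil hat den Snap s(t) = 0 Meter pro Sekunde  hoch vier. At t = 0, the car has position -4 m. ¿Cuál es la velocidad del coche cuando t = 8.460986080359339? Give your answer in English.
We need to integrate our snap equation s(t) = -1800·t^2 - 240·t + 24 3 times. The antiderivative of snap, with j(0) = -24, gives jerk: j(t) = -600·t^3 - 120·t^2 + 24·t - 24. The integral of jerk is acceleration. Using a(0) = -4, we get a(t) = -150·t^4 - 40·t^3 + 12·t^2 - 24·t - 4. The integral of acceleration is velocity. Using v(0) = 3, we get v(t) = -30·t^5 - 10·t^4 + 4·t^3 - 12·t^2 - 4·t + 3. From the given velocity equation v(t) = -30·t^5 - 10·t^4 + 4·t^3 - 12·t^2 - 4·t + 3, we substitute t = 8.460986080359339 to get v = -1350562.71336869.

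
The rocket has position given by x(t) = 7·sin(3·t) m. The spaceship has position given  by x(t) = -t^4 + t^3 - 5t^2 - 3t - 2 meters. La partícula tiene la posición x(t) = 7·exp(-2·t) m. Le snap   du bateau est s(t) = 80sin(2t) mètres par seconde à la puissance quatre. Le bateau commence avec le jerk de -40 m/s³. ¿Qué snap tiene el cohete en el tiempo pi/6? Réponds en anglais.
To solve this, we need to take 4 derivatives of our position equation x(t) = 7·sin(3·t). Differentiating position, we get velocity: v(t) = 21·cos(3·t). The derivative of velocity gives acceleration: a(t) = -63·sin(3·t). The derivative of acceleration gives jerk: j(t) = -189·cos(3·t). The derivative of jerk gives snap: s(t) = 567·sin(3·t). We have snap s(t) = 567·sin(3·t). Substituting t = pi/6: s(pi/6) = 567.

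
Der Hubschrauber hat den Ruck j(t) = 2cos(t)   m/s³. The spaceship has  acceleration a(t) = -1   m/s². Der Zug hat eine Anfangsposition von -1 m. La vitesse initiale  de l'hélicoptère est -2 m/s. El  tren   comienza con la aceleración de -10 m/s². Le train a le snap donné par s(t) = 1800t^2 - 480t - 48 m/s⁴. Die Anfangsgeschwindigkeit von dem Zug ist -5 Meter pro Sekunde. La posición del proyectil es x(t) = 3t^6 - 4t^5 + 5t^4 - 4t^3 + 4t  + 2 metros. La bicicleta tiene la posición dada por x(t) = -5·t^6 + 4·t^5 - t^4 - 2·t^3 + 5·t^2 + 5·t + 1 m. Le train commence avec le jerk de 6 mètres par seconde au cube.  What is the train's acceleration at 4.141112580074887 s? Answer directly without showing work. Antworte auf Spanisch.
La respuesta es 38034.3319598481.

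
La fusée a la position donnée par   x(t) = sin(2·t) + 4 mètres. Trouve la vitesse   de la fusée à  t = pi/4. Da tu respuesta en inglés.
To solve this, we need to take 1 derivative of our position equation x(t) = sin(2·t) + 4. The derivative of position gives velocity: v(t) = 2·cos(2·t). From the given velocity equation v(t) = 2·cos(2·t), we substitute t = pi/4 to get v = 0.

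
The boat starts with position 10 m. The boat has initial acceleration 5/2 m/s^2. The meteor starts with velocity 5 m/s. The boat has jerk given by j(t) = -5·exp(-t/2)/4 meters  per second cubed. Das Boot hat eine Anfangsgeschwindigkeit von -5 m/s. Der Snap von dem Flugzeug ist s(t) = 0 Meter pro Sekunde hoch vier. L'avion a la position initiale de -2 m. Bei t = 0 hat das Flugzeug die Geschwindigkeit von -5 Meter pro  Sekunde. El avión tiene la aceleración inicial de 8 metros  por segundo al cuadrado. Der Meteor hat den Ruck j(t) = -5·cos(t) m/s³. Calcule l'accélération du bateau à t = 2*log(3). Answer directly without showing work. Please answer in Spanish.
a(2*log(3)) = 5/6.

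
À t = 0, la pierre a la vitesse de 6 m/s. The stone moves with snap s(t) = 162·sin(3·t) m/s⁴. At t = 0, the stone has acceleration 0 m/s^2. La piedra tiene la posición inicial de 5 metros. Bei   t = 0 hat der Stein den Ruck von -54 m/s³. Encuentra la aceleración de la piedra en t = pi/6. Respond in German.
Um dies zu lösen, müssen wir 2 Stammfunktionen unserer Gleichung für den Snap s(t) = 162·sin(3·t) finden. Das Integral von dem Snap, mit j(0) = -54, ergibt den Ruck: j(t) = -54·cos(3·t). Mit ∫j(t)dt und Anwendung von a(0) = 0, finden wir a(t) = -18·sin(3·t). Aus der Gleichung für die Beschleunigung a(t) = -18·sin(3·t), setzen wir t = pi/6 ein und erhalten a = -18.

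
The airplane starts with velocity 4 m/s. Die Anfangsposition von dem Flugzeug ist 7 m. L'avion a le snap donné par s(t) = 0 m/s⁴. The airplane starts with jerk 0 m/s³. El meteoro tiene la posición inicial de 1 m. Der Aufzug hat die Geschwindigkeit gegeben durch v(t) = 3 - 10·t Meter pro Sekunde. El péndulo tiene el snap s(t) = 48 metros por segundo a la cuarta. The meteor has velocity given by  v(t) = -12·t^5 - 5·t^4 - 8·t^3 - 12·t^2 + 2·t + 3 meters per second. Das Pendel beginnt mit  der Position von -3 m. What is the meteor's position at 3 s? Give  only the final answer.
At t = 3, x = -1952.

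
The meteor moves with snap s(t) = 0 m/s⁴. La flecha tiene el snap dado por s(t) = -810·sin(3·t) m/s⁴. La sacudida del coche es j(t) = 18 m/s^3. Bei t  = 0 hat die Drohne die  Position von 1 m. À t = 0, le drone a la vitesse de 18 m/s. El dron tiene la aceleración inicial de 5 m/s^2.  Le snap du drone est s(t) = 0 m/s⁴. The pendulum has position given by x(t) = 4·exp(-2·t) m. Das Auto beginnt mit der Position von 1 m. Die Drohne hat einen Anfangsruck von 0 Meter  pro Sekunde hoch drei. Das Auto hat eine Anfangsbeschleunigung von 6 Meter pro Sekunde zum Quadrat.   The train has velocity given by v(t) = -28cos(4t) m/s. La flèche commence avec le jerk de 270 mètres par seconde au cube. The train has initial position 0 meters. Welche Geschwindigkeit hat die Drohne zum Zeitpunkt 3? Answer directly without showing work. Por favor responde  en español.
En t = 3, v = 33.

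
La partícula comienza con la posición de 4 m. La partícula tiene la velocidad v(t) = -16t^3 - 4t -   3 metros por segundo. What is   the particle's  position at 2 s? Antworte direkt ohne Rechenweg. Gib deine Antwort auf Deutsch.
Die Position bei t = 2 ist x = -74.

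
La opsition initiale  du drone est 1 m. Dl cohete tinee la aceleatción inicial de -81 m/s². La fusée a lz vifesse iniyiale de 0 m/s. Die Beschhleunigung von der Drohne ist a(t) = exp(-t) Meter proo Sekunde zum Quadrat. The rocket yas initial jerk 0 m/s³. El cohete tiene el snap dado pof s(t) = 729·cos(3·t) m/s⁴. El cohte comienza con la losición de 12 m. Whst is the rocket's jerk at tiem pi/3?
We need to integrate our snap equation s(t) = 729·cos(3·t) 1 time. The antiderivative of snap is jerk. Using j(0) = 0, we get j(t) = 243·sin(3·t). Using j(t) = 243·sin(3·t) and substituting t = pi/3, we find j = 0.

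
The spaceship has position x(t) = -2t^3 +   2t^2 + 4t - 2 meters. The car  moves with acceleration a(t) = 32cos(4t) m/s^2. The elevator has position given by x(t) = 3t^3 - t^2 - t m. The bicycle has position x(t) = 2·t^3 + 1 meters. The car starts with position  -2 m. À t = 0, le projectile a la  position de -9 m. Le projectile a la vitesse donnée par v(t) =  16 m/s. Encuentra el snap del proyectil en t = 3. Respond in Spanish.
Partiendo de la velocidad v(t) = 16, tomamos 3 derivadas. Derivando la velocidad, obtenemos la aceleración: a(t) = 0. Tomando d/dt de a(t), encontramos j(t) = 0. La derivada de la sacudida da el snap: s(t) = 0. Tenemos el snap s(t) = 0. Sustituyendo t = 3: s(3) = 0.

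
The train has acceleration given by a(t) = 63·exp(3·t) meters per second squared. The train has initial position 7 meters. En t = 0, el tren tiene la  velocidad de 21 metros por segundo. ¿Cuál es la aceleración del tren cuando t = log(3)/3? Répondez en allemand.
Wir haben die Beschleunigung a(t) = 63·exp(3·t). Durch Einsetzen von t = log(3)/3: a(log(3)/3) = 189.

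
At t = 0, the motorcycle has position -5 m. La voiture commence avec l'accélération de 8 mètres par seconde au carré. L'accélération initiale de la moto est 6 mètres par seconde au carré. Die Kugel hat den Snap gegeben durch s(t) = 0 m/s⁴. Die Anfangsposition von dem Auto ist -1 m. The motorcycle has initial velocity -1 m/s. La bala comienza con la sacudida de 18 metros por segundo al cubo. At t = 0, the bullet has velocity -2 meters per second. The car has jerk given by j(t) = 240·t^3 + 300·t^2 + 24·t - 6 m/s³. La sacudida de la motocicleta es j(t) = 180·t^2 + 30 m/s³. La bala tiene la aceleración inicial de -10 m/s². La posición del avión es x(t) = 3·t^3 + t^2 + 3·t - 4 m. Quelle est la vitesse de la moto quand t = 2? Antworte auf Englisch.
Starting from jerk j(t) = 180·t^2 + 30, we take 2 integrals. Taking ∫j(t)dt and applying a(0) = 6, we find a(t) = 60·t^3 + 30·t + 6. Integrating acceleration and using the initial condition v(0) = -1, we get v(t) = 15·t^4 + 15·t^2 + 6·t - 1. We have velocity v(t) = 15·t^4 + 15·t^2 + 6·t - 1. Substituting t = 2: v(2) = 311.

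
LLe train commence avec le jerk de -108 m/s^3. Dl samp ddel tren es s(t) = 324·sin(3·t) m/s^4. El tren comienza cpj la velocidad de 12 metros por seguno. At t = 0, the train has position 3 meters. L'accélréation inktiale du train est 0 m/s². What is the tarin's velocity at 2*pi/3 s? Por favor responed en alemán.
Ausgehend von dem Snap s(t) = 324·sin(3·t), nehmen wir 3 Integrale. Das Integral von dem Snap, mit j(0) = -108, ergibt den Ruck: j(t) = -108·cos(3·t). Mit ∫j(t)dt und Anwendung von a(0) = 0, finden wir a(t) = -36·sin(3·t). Das Integral von der Beschleunigung ist die Geschwindigkeit. Mit v(0) = 12 erhalten wir v(t) = 12·cos(3·t). Aus der Gleichung für die Geschwindigkeit v(t) = 12·cos(3·t), setzen wir t = 2*pi/3 ein und erhalten v = 12.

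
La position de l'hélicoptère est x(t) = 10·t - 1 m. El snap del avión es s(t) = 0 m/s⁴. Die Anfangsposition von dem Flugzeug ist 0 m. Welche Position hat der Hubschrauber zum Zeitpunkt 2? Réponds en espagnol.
Tenemos la posición x(t) = 10·t - 1. Sustituyendo t = 2: x(2) = 19.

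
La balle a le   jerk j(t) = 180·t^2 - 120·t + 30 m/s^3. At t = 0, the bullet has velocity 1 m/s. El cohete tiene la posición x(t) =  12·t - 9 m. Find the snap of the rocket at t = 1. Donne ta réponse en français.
En partant de la position x(t) = 12·t - 9, nous prenons 4 dérivées. En dérivant la position, nous obtenons la vitesse: v(t) = 12. En prenant d/dt de v(t), nous trouvons a(t) = 0. En prenant d/dt de a(t), nous trouvons j(t) = 0. En prenant d/dt de j(t), nous trouvons s(t) = 0. De l'équation du snap s(t) = 0, nous substituons t = 1 pour obtenir s = 0.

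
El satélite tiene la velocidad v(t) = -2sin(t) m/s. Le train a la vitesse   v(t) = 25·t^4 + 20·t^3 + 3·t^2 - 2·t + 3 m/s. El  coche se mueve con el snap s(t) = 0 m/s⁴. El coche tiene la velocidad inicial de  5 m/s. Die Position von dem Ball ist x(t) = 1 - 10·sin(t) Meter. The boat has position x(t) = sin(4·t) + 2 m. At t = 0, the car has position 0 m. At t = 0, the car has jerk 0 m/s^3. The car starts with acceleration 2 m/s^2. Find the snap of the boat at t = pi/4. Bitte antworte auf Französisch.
Nous devons dériver notre équation de la position x(t) = sin(4·t) + 2 4 fois. La dérivée de la position donne la vitesse: v(t) = 4·cos(4·t). En dérivant la vitesse, nous obtenons l'accélération: a(t) = -16·sin(4·t). En dérivant l'accélération, nous obtenons le jerk: j(t) = -64·cos(4·t). La dérivée du jerk donne le snap: s(t) = 256·sin(4·t). Nous avons le snap s(t) = 256·sin(4·t). En substituant t = pi/4: s(pi/4) = 0.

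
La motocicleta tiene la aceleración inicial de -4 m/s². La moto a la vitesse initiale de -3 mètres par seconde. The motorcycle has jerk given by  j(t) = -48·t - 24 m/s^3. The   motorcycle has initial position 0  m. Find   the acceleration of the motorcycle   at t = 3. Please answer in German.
Wir müssen unsere Gleichung für den Ruck j(t) = -48·t - 24 1-mal integrieren. Durch Integration von dem Ruck und Verwendung der Anfangsbedingung a(0) = -4, erhalten wir a(t) = -24·t^2 - 24·t - 4. Aus der Gleichung für die Beschleunigung a(t) = -24·t^2 - 24·t - 4, setzen wir t = 3 ein und erhalten a = -292.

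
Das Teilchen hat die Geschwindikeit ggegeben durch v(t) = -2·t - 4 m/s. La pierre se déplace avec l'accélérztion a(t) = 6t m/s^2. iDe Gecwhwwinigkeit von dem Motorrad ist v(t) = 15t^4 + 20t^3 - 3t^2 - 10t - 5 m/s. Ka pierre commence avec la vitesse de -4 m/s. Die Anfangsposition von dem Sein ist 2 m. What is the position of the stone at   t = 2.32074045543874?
Starting from acceleration a(t) = 6·t, we take 2 integrals. Finding the antiderivative of a(t) and using v(0) = -4: v(t) = 3·t^2 - 4. Taking ∫v(t)dt and applying x(0) = 2, we find x(t) = t^3 - 4·t + 2. Using x(t) = t^3 - 4·t + 2 and substituting t = 2.32074045543874, we find x = 5.21616627670026.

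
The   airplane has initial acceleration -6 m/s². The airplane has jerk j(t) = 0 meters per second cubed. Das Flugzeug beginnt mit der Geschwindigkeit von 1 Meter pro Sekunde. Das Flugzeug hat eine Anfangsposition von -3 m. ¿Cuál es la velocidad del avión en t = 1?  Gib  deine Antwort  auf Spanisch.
Para resolver esto, necesitamos tomar 2 integrales de nuestra ecuación de la sacudida j(t) = 0. Integrando la sacudida y usando la condición inicial a(0) = -6, obtenemos a(t) = -6. La integral de la aceleración es la velocidad. Usando v(0) = 1, obtenemos v(t) = 1 - 6·t. De la ecuación de la velocidad v(t) = 1 - 6·t, sustituimos t = 1 para obtener v = -5.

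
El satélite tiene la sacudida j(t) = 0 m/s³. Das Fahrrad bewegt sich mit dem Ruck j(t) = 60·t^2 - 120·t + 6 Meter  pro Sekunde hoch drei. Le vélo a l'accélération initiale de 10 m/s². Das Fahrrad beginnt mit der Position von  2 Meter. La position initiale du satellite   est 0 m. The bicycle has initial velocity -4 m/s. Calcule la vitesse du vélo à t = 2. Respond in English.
Starting from jerk j(t) = 60·t^2 - 120·t + 6, we take 2 antiderivatives. Finding the antiderivative of j(t) and using a(0) = 10: a(t) = 20·t^3 - 60·t^2 + 6·t + 10. Finding the antiderivative of a(t) and using v(0) = -4: v(t) = 5·t^4 - 20·t^3 + 3·t^2 + 10·t - 4. Using v(t) = 5·t^4 - 20·t^3 + 3·t^2 + 10·t - 4 and substituting t = 2, we find v = -52.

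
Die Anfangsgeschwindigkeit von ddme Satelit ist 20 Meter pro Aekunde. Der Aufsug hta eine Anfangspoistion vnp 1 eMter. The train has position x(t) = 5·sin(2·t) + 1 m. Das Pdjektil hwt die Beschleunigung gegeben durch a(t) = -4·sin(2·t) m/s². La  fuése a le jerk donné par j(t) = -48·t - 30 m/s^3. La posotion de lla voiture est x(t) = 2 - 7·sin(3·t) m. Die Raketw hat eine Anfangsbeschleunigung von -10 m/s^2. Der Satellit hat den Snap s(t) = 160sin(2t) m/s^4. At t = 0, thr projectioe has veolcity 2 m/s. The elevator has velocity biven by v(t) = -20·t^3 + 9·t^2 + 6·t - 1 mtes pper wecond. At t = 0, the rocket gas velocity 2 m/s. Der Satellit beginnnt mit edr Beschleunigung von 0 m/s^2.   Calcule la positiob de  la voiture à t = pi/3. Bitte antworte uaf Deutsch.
Mit x(t) = 2 - 7·sin(3·t) und Einsetzen von t = pi/3, finden wir x = 2.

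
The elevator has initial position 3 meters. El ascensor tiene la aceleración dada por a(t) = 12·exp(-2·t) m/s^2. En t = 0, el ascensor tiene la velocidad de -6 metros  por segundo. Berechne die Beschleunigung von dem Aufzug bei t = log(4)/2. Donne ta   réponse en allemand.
Wir haben die Beschleunigung a(t) = 12·exp(-2·t). Durch Einsetzen von t = log(4)/2: a(log(4)/2) = 3.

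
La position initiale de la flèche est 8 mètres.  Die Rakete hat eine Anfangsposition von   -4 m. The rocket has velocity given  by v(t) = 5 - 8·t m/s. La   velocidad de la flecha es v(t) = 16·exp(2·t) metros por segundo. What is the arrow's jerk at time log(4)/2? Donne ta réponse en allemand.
Um dies zu lösen, müssen wir 2 Ableitungen unserer Gleichung für die Geschwindigkeit v(t) = 16·exp(2·t) nehmen. Die Ableitung von der Geschwindigkeit ergibt die Beschleunigung: a(t) = 32·exp(2·t). Die Ableitung von der Beschleunigung ergibt den Ruck: j(t) = 64·exp(2·t). Wir haben den Ruck j(t) = 64·exp(2·t). Durch Einsetzen von t = log(4)/2: j(log(4)/2) = 256.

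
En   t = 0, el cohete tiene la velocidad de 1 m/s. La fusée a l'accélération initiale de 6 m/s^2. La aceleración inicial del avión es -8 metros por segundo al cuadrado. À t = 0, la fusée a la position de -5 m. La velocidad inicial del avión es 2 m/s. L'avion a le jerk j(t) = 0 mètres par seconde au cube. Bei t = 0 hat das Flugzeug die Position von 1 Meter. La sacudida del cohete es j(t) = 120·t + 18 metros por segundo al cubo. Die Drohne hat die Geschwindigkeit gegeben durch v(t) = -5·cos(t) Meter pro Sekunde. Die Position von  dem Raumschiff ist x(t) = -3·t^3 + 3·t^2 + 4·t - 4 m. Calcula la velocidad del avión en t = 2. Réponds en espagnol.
Necesitamos integrar nuestra ecuación de la sacudida j(t) = 0 2 veces. La antiderivada de la sacudida es la aceleración. Usando a(0) = -8, obtenemos a(t) = -8. La antiderivada de la aceleración, con v(0) = 2, da la velocidad: v(t) = 2 - 8·t. De la ecuación de la velocidad v(t) = 2 - 8·t, sustituimos t = 2 para obtener v = -14.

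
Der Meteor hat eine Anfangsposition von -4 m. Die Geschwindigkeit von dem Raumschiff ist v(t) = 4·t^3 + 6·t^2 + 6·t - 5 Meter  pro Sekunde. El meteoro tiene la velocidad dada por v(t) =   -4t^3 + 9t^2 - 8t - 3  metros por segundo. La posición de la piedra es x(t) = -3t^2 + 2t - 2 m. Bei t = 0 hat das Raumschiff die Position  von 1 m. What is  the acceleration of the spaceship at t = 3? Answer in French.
En partant de la vitesse v(t) = 4·t^3 + 6·t^2 + 6·t - 5, nous prenons 1 dérivée. La dérivée de la vitesse donne l'accélération: a(t) = 12·t^2 + 12·t + 6. En utilisant a(t) = 12·t^2 + 12·t + 6 et en substituant t = 3, nous trouvons a = 150.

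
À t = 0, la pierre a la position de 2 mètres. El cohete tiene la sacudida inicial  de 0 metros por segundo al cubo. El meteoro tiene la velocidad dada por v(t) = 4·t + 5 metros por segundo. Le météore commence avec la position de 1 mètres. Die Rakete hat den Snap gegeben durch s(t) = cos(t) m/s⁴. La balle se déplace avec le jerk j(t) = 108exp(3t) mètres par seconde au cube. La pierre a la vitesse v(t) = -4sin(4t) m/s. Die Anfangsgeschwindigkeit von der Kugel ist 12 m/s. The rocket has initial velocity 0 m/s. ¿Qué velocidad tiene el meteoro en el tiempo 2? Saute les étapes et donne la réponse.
En t = 2, v = 13.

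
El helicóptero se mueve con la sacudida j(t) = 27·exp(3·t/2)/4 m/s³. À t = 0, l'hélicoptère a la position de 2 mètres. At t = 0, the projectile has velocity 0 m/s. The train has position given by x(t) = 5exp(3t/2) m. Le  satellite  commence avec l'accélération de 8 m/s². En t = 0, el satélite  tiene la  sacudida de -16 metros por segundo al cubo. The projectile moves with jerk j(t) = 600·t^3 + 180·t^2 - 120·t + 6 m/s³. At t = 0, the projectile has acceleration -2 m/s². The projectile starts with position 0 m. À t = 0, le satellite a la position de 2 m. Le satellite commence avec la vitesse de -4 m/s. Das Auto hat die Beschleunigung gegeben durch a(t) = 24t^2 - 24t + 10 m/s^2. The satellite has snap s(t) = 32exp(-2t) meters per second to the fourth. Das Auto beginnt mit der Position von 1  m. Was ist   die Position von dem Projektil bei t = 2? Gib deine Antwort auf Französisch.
Nous devons intégrer notre équation du jerk j(t) = 600·t^3 + 180·t^2 - 120·t + 6 3 fois. En intégrant le jerk et en utilisant la condition initiale a(0) = -2, nous obtenons a(t) = 150·t^4 + 60·t^3 - 60·t^2 + 6·t - 2. L'intégrale de l'accélération est la vitesse. En utilisant v(0) = 0, nous obtenons v(t) = t·(30·t^4 + 15·t^3 - 20·t^2 + 3·t - 2). En prenant ∫v(t)dt et en appliquant x(0) = 0, nous trouvons x(t) = 5·t^6 + 3·t^5 - 5·t^4 + t^3 - t^2. De l'équation de la position x(t) = 5·t^6 + 3·t^5 - 5·t^4 + t^3 - t^2, nous substituons t = 2 pour obtenir x = 340.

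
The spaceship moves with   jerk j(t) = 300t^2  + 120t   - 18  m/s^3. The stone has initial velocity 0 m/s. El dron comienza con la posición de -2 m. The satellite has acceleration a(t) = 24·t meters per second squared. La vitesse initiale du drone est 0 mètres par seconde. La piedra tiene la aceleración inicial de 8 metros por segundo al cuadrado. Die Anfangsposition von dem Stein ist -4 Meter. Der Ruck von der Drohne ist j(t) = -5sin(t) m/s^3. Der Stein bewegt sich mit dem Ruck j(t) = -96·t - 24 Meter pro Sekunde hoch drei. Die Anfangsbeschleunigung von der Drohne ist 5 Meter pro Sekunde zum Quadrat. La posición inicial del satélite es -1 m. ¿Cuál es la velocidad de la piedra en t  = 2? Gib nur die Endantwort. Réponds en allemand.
Die Geschwindigkeit bei t = 2 ist v = -160.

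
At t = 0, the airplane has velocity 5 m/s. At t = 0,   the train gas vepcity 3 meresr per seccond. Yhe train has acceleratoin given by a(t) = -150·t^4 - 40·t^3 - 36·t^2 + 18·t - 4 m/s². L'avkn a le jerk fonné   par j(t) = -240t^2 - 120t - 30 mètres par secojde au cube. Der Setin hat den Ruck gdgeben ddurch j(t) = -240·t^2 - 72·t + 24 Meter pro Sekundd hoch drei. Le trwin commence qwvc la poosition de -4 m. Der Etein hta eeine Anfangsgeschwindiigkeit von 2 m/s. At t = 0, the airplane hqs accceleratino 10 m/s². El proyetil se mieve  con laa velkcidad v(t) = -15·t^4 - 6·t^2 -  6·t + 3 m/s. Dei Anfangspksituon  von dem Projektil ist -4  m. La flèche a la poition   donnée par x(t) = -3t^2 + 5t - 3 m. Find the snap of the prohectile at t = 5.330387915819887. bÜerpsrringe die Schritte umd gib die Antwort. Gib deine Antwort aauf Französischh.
s(5.330387915819887) = -1918.93964969516.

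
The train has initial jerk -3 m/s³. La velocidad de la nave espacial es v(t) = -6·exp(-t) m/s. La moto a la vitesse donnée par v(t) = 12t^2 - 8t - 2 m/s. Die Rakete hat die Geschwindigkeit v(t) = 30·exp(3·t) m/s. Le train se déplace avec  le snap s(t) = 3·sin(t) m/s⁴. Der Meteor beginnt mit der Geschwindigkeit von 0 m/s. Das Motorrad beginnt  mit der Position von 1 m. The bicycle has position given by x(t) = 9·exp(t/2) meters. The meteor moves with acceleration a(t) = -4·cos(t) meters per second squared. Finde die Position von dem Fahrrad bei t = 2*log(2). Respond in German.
Wir haben die Position x(t) = 9·exp(t/2). Durch Einsetzen von t = 2*log(2): x(2*log(2)) = 18.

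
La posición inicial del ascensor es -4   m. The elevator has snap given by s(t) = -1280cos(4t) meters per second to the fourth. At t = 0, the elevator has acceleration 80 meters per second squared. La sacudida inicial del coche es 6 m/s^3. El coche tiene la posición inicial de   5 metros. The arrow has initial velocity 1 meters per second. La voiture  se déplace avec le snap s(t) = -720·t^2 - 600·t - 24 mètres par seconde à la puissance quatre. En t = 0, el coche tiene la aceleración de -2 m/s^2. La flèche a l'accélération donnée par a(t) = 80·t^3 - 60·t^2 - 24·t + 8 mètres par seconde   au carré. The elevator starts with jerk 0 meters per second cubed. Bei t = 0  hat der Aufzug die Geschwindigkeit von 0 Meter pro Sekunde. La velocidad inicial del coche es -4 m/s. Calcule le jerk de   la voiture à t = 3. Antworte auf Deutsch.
Wir müssen unsere Gleichung für den Snap s(t) = -720·t^2 - 600·t - 24 1-mal integrieren. Durch Integration von dem Snap und Verwendung der Anfangsbedingung j(0) = 6, erhalten wir j(t) = -240·t^3 - 300·t^2 - 24·t + 6. Mit j(t) = -240·t^3 - 300·t^2 - 24·t + 6 und Einsetzen von t = 3, finden wir j = -9246.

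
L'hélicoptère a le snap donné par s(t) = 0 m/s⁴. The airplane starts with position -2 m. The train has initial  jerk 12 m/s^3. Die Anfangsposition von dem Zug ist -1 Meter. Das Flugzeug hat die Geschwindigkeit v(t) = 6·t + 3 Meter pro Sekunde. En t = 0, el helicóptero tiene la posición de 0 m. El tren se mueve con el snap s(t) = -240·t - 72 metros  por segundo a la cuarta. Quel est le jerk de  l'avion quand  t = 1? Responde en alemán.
Um dies zu lösen, müssen wir 2 Ableitungen unserer Gleichung für die Geschwindigkeit v(t) = 6·t + 3 nehmen. Durch Ableiten von der Geschwindigkeit erhalten wir die Beschleunigung: a(t) = 6. Mit d/dt von a(t) finden wir j(t) = 0. Mit j(t) = 0 und Einsetzen von t = 1, finden wir j = 0.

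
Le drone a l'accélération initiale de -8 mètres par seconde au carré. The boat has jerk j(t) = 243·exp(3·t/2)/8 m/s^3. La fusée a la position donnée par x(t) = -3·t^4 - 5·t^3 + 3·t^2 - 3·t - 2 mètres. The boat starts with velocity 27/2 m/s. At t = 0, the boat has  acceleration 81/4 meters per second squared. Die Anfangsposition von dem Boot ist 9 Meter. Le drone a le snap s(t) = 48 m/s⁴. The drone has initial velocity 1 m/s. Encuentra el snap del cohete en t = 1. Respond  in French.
En partant de la position x(t) = -3·t^4 - 5·t^3 + 3·t^2 - 3·t - 2, nous prenons 4 dérivées. La dérivée de la position donne la vitesse: v(t) = -12·t^3 - 15·t^2 + 6·t - 3. En dérivant la vitesse, nous obtenons l'accélération: a(t) = -36·t^2 - 30·t + 6. En dérivant l'accélération, nous obtenons le jerk: j(t) = -72·t - 30. En prenant d/dt de j(t), nous trouvons s(t) = -72. De l'équation du snap s(t) = -72, nous substituons t = 1 pour obtenir s = -72.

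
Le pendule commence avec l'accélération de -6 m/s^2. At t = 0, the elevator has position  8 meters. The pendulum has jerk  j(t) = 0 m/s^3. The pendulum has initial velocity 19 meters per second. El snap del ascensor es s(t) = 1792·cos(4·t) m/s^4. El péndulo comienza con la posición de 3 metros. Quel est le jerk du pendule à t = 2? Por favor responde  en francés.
Nous avons le jerk j(t) = 0. En substituant t = 2: j(2) = 0.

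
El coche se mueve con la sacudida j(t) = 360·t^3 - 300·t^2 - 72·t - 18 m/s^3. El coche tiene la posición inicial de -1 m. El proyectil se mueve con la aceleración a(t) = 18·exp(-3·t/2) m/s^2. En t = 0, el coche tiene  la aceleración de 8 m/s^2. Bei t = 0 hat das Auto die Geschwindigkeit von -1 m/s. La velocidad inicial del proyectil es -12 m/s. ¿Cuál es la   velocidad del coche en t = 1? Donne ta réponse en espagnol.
Necesitamos integrar nuestra ecuación de la sacudida j(t) = 360·t^3 - 300·t^2 - 72·t - 18 2 veces. Tomando ∫j(t)dt y aplicando a(0) = 8, encontramos a(t) = 90·t^4 - 100·t^3 - 36·t^2 - 18·t + 8. Tomando ∫a(t)dt y aplicando v(0) = -1, encontramos v(t) = 18·t^5 - 25·t^4 - 12·t^3 - 9·t^2 + 8·t - 1. Tenemos la velocidad v(t) = 18·t^5 - 25·t^4 - 12·t^3 - 9·t^2 + 8·t - 1. Sustituyendo t = 1: v(1) = -21.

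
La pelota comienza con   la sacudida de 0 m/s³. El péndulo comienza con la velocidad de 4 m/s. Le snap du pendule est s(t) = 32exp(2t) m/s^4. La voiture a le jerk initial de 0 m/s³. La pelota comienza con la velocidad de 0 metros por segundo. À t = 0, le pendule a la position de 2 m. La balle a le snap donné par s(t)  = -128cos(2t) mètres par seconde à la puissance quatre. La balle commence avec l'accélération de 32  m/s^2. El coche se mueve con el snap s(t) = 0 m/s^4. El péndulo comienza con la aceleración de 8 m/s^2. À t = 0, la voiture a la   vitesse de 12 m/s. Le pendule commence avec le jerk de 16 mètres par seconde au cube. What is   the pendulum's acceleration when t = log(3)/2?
To find the answer, we compute 2 integrals of s(t) = 32·exp(2·t). Taking ∫s(t)dt and applying j(0) = 16, we find j(t) = 16·exp(2·t). The integral of jerk is acceleration. Using a(0) = 8, we get a(t) = 8·exp(2·t). We have acceleration a(t) = 8·exp(2·t). Substituting t = log(3)/2: a(log(3)/2) = 24.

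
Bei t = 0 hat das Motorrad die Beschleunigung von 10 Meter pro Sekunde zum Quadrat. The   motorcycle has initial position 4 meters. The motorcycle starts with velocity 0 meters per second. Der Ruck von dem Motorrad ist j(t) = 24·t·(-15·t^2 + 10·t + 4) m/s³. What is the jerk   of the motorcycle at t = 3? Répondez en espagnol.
De la ecuación de la sacudida j(t) = 24·t·(-15·t^2 + 10·t + 4), sustituimos t = 3 para obtener j = -7272.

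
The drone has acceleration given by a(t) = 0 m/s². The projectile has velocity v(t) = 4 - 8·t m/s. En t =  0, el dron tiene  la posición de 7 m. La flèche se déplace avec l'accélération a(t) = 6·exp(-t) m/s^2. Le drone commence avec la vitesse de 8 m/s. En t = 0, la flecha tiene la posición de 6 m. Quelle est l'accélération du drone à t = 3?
Nous avons l'accélération a(t) = 0. En substituant t = 3: a(3) = 0.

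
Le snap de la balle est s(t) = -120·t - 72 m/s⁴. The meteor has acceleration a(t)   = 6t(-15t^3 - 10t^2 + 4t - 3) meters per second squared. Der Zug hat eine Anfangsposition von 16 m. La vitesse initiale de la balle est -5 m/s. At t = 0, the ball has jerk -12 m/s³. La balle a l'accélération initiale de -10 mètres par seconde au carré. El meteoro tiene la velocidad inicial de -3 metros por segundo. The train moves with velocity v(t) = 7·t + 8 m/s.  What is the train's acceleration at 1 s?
We must differentiate our velocity equation v(t) = 7·t + 8 1 time. The derivative of velocity gives acceleration: a(t) = 7. From the given acceleration equation a(t) = 7, we substitute t = 1 to get a = 7.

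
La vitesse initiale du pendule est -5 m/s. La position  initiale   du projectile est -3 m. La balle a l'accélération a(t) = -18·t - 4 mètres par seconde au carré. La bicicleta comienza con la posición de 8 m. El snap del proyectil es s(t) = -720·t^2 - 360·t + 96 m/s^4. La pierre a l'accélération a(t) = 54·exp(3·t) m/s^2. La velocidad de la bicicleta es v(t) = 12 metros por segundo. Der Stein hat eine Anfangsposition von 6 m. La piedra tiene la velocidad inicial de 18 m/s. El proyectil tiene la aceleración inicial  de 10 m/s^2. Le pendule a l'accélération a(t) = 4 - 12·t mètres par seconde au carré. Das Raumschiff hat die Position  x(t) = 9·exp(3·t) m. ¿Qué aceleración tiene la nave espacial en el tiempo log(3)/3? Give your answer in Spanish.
Partiendo de la posición x(t) = 9·exp(3·t), tomamos 2 derivadas. Tomando d/dt de x(t), encontramos v(t) = 27·exp(3·t). Tomando d/dt de v(t), encontramos a(t) = 81·exp(3·t). Usando a(t) = 81·exp(3·t) y sustituyendo t = log(3)/3, encontramos a = 243.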